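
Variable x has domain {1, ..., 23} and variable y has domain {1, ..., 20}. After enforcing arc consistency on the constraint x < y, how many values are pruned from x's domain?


For the constraint x < y, x needs a supporting value in y's domain.
x can be at most 19 (one less than y's maximum).
Valid x values from domain: 19 out of 23.
Pruned = 23 - 19 = 4.

4


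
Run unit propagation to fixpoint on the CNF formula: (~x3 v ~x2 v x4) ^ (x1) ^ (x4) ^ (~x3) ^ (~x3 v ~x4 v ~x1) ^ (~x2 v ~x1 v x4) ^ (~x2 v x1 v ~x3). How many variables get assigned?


Unit propagation repeatedly assigns the literal in any unit clause, then simplifies.
Assignments in order: x1 = T, x4 = T, x3 = F.
No further unit clauses remain.
Total variables assigned = 3.

3


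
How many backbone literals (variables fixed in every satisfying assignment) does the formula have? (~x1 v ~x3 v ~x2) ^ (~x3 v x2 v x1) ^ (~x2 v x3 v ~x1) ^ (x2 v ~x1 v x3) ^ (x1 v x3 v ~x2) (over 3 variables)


Find all satisfying assignments: 3 model(s).
Check which variables have the same value in every model.
No variable is fixed across all models.
Backbone size = 0.

0


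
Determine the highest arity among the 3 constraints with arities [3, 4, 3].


The arities are: 3, 4, 3.
Scan for the maximum value.
Maximum arity = 4.

4


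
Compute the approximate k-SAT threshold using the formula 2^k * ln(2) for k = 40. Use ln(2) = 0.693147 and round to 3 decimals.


Using the asymptotic formula: threshold ~ 2^k * ln(2).
2^40 = 1099511627776.
1099511627776 * 0.693147 = 762123186258.051.

762123186258.051


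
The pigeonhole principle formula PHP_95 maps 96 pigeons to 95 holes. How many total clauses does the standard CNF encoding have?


The PHP encoding has two parts:
1) At-least-one-hole clauses: 96 (one per pigeon, each with 95 literals).
2) At-most-one-pigeon-per-hole clauses: 95 holes * C(96,2) = 95 * 4560 = 433200.
Total clauses = 96 + 433200 = 433296.

433296


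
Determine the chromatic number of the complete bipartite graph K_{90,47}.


K_{90,47} is bipartite by definition: the two parts are independent sets, with every edge crossing between them.
Color all vertices in one part with color 1 and all vertices in the other part with color 2.
Since the graph has at least one edge, one color does not suffice.
Chromatic number = 2.

2


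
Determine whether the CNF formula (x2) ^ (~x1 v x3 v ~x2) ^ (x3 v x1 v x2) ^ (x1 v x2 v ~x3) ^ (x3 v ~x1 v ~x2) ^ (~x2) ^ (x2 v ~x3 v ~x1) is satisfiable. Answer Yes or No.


Check all 8 possible truth assignments.
Number of satisfying assignments found: 0.
The formula is unsatisfiable.

No


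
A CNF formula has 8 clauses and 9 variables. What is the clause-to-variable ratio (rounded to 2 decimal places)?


Clause-to-variable ratio = clauses / variables.
8 / 9 = 0.89.

0.89


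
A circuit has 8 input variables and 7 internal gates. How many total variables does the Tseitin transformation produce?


The Tseitin transformation introduces one auxiliary variable per gate.
Total variables = inputs + gates = 8 + 7 = 15.

15


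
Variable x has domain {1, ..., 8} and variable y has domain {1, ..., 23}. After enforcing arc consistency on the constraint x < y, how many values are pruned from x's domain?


For the constraint x < y, x needs a supporting value in y's domain.
x can be at most 22 (one less than y's maximum).
Valid x values from domain: 8 out of 8.
Pruned = 8 - 8 = 0.

0


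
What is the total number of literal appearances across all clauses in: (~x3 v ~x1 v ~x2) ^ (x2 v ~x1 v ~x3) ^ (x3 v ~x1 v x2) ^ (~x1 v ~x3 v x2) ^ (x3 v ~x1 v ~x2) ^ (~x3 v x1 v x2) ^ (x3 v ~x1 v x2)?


Clause lengths: 3, 3, 3, 3, 3, 3, 3.
Sum = 3 + 3 + 3 + 3 + 3 + 3 + 3 = 21.

21


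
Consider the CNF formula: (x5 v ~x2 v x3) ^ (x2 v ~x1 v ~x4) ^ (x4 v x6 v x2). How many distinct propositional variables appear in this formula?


Identify each distinct variable in the formula.
Variables found: x1, x2, x3, x4, x5, x6.
Total distinct variables = 6.

6


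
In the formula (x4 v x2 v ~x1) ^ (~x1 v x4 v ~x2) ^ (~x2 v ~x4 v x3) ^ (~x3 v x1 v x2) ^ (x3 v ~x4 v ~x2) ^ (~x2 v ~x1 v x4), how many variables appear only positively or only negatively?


A pure literal appears in only one polarity across all clauses.
No pure literals found.
Count = 0.

0


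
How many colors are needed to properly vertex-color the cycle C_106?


A cycle on an even number of vertices is bipartite: alternate two colors around the cycle.
Since 106 is even, two colors suffice, and at least two are needed because the graph has edges.
Chromatic number = 2.

2


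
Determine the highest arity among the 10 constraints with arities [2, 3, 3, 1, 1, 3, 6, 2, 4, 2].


The arities are: 2, 3, 3, 1, 1, 3, 6, 2, 4, 2.
Scan for the maximum value.
Maximum arity = 6.

6


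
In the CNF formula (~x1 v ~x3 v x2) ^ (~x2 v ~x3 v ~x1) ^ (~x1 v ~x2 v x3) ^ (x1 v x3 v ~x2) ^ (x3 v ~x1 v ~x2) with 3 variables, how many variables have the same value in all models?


Find all satisfying assignments: 4 model(s).
Check which variables have the same value in every model.
No variable is fixed across all models.
Backbone size = 0.

0


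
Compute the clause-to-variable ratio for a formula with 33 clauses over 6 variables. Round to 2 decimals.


Clause-to-variable ratio = clauses / variables.
33 / 6 = 5.5.

5.5


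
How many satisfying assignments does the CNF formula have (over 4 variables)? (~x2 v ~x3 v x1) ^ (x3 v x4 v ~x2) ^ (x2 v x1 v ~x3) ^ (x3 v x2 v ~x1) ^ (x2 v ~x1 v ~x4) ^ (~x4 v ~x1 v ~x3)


Enumerate all 16 truth assignments over 4 variables.
Test each against every clause.
Satisfying assignments found: 6.

6


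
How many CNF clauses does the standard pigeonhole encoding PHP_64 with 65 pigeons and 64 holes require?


The PHP encoding has two parts:
1) At-least-one-hole clauses: 65 (one per pigeon, each with 64 literals).
2) At-most-one-pigeon-per-hole clauses: 64 holes * C(65,2) = 64 * 2080 = 133120.
Total clauses = 65 + 133120 = 133185.

133185


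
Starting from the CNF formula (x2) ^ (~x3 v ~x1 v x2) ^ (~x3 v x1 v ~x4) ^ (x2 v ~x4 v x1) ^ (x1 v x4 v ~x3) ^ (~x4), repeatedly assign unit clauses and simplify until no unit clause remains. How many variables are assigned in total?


Unit propagation repeatedly assigns the literal in any unit clause, then simplifies.
Assignments in order: x2 = T, x4 = F.
No further unit clauses remain.
Total variables assigned = 2.

2


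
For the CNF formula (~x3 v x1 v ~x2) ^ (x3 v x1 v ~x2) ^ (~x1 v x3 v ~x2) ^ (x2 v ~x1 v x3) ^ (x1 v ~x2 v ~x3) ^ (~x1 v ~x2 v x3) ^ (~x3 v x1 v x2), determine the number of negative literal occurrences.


Scan each clause for negated literals.
Clause 1: 2 negative; Clause 2: 1 negative; Clause 3: 2 negative; Clause 4: 1 negative; Clause 5: 2 negative; Clause 6: 2 negative; Clause 7: 1 negative.
Total negative literal occurrences = 11.

11


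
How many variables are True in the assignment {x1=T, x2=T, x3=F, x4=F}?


The weight is the number of variables assigned True.
True variables: x1, x2.
Weight = 2.

2


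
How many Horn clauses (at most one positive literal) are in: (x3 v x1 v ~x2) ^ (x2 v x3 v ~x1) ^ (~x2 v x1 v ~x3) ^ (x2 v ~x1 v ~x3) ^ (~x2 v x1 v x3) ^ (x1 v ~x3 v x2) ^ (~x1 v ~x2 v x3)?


A Horn clause has at most one positive literal.
Clause 1: 2 positive lit(s) -> not Horn
Clause 2: 2 positive lit(s) -> not Horn
Clause 3: 1 positive lit(s) -> Horn
Clause 4: 1 positive lit(s) -> Horn
Clause 5: 2 positive lit(s) -> not Horn
Clause 6: 2 positive lit(s) -> not Horn
Clause 7: 1 positive lit(s) -> Horn
Total Horn clauses = 3.

3


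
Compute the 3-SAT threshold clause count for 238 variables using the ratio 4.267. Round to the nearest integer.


The 3-SAT phase transition occurs at approximately 4.267 clauses per variable.
m = 4.267 * 238 = 1015.546.
Rounded to nearest integer: 1016.

1016


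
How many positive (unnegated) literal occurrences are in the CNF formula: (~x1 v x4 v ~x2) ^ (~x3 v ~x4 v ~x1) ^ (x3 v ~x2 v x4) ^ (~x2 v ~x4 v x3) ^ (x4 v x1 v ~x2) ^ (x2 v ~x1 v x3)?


Scan each clause for unnegated literals.
Clause 1: 1 positive; Clause 2: 0 positive; Clause 3: 2 positive; Clause 4: 1 positive; Clause 5: 2 positive; Clause 6: 2 positive.
Total positive literal occurrences = 8.

8


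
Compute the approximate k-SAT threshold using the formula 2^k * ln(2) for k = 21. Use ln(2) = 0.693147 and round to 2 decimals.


Using the asymptotic formula: threshold ~ 2^k * ln(2).
2^21 = 2097152.
2097152 * 0.693147 = 1453634.62.

1453634.62


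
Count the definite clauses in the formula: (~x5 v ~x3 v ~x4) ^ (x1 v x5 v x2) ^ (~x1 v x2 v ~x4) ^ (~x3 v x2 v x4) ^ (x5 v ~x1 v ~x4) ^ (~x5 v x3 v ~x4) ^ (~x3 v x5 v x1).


A definite clause has exactly one positive literal.
Clause 1: 0 positive -> not definite
Clause 2: 3 positive -> not definite
Clause 3: 1 positive -> definite
Clause 4: 2 positive -> not definite
Clause 5: 1 positive -> definite
Clause 6: 1 positive -> definite
Clause 7: 2 positive -> not definite
Definite clause count = 3.

3


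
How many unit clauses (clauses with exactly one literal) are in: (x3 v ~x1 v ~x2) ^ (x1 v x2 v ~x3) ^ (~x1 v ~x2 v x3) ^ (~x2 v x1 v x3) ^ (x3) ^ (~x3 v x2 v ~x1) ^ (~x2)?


A unit clause contains exactly one literal.
Unit clauses found: (x3), (~x2).
Count = 2.

2


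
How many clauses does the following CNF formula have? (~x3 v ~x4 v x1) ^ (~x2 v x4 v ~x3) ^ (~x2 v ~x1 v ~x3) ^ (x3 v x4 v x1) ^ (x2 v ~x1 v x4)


Each group enclosed in parentheses joined by ^ is one clause.
Counting the conjuncts: 5 clauses.

5


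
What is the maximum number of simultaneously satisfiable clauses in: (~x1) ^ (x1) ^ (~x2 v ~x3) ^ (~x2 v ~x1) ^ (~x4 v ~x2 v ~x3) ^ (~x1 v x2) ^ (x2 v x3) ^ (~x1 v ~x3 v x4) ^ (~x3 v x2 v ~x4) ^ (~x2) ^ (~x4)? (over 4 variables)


Enumerate all 16 truth assignments.
For each, count how many of the 11 clauses are satisfied.
The formula is not fully satisfiable, so the maximum is below 11.
Maximum simultaneously satisfiable clauses = 10.

10


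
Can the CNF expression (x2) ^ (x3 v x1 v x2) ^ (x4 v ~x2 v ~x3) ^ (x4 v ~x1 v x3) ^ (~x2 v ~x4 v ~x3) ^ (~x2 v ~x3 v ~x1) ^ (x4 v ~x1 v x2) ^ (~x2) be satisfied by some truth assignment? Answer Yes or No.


Check all 16 possible truth assignments.
Number of satisfying assignments found: 0.
The formula is unsatisfiable.

No


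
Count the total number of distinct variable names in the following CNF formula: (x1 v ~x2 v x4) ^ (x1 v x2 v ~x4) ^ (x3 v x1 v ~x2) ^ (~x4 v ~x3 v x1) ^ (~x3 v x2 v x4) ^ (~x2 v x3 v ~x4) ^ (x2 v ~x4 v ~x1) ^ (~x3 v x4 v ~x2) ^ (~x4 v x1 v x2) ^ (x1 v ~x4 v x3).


Identify each distinct variable in the formula.
Variables found: x1, x2, x3, x4.
Total distinct variables = 4.

4


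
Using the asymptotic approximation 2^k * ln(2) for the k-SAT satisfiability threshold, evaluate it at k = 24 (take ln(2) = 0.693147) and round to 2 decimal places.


Using the asymptotic formula: threshold ~ 2^k * ln(2).
2^24 = 16777216.
16777216 * 0.693147 = 11629076.94.

11629076.94


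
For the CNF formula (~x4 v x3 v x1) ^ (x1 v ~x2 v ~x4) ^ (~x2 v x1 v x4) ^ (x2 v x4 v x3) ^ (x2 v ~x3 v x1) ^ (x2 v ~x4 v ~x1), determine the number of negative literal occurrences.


Scan each clause for negated literals.
Clause 1: 1 negative; Clause 2: 2 negative; Clause 3: 1 negative; Clause 4: 0 negative; Clause 5: 1 negative; Clause 6: 2 negative.
Total negative literal occurrences = 7.

7


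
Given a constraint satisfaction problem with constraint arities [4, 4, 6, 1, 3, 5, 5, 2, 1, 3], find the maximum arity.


The arities are: 4, 4, 6, 1, 3, 5, 5, 2, 1, 3.
Scan for the maximum value.
Maximum arity = 6.

6


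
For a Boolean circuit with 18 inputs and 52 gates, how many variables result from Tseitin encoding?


The Tseitin transformation introduces one auxiliary variable per gate.
Total variables = inputs + gates = 18 + 52 = 70.

70


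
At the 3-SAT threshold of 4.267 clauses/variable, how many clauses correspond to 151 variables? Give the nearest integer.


The 3-SAT phase transition occurs at approximately 4.267 clauses per variable.
m = 4.267 * 151 = 644.317.
Rounded to nearest integer: 644.

644


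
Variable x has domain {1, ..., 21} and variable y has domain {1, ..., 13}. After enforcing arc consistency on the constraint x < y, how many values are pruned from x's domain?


For the constraint x < y, x needs a supporting value in y's domain.
x can be at most 12 (one less than y's maximum).
Valid x values from domain: 12 out of 21.
Pruned = 21 - 12 = 9.

9


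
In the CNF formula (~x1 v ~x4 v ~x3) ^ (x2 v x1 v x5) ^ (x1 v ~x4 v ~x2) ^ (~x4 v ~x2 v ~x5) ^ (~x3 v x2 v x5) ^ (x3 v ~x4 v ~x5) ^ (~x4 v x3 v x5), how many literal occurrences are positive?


Scan each clause for unnegated literals.
Clause 1: 0 positive; Clause 2: 3 positive; Clause 3: 1 positive; Clause 4: 0 positive; Clause 5: 2 positive; Clause 6: 1 positive; Clause 7: 2 positive.
Total positive literal occurrences = 9.

9


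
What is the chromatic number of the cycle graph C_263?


An odd cycle cannot be 2-colored: alternating two colors around the cycle returns to the start with a conflict.
Since 263 is odd, three colors are required (and three suffice).
Chromatic number = 3.

3


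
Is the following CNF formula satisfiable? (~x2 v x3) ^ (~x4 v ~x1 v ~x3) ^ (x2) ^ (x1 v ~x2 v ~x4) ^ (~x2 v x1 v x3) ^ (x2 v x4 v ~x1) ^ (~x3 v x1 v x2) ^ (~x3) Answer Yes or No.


Check all 16 possible truth assignments.
Number of satisfying assignments found: 0.
The formula is unsatisfiable.

No


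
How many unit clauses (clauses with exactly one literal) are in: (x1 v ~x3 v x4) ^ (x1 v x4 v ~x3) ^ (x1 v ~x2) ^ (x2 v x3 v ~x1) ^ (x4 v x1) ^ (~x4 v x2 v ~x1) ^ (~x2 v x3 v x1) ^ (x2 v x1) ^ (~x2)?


A unit clause contains exactly one literal.
Unit clauses found: (~x2).
Count = 1.

1


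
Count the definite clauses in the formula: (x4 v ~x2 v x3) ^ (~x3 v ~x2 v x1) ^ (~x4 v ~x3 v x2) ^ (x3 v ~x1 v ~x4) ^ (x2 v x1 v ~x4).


A definite clause has exactly one positive literal.
Clause 1: 2 positive -> not definite
Clause 2: 1 positive -> definite
Clause 3: 1 positive -> definite
Clause 4: 1 positive -> definite
Clause 5: 2 positive -> not definite
Definite clause count = 3.

3


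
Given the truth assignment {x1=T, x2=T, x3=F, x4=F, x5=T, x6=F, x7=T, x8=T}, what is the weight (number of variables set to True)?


The weight is the number of variables assigned True.
True variables: x1, x2, x5, x7, x8.
Weight = 5.

5


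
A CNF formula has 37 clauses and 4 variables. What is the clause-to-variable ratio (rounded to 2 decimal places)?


Clause-to-variable ratio = clauses / variables.
37 / 4 = 9.25.

9.25


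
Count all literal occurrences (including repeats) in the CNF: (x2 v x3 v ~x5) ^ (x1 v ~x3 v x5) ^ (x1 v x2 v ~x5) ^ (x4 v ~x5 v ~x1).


Clause lengths: 3, 3, 3, 3.
Sum = 3 + 3 + 3 + 3 = 12.

12


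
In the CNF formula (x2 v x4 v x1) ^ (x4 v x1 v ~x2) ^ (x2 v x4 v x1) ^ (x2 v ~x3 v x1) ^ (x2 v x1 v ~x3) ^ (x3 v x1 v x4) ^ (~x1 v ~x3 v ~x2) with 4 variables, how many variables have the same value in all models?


Find all satisfying assignments: 9 model(s).
Check which variables have the same value in every model.
No variable is fixed across all models.
Backbone size = 0.

0


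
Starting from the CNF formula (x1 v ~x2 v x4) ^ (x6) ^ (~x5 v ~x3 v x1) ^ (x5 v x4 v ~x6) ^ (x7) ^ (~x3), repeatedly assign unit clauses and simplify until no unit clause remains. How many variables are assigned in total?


Unit propagation repeatedly assigns the literal in any unit clause, then simplifies.
Assignments in order: x6 = T, x7 = T, x3 = F.
No further unit clauses remain.
Total variables assigned = 3.

3


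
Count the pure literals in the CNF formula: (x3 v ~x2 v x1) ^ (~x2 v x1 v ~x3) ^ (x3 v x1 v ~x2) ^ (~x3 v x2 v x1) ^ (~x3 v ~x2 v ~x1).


A pure literal appears in only one polarity across all clauses.
No pure literals found.
Count = 0.

0


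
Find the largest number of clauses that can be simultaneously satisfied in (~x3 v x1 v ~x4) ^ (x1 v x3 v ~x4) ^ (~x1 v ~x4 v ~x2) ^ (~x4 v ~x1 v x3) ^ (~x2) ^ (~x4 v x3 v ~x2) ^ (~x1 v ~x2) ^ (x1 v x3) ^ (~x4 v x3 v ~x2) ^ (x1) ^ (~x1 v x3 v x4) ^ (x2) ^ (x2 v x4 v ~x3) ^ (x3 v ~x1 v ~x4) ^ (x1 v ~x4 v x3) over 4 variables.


Enumerate all 16 truth assignments.
For each, count how many of the 15 clauses are satisfied.
The formula is not fully satisfiable, so the maximum is below 15.
Maximum simultaneously satisfiable clauses = 14.

14


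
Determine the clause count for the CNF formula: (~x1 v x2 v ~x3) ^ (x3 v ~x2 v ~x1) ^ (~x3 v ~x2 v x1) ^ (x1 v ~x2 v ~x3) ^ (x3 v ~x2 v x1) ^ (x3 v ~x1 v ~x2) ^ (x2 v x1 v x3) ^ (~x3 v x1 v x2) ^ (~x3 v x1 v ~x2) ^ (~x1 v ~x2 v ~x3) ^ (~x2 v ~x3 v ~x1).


Each group enclosed in parentheses joined by ^ is one clause.
Counting the conjuncts: 11 clauses.

11


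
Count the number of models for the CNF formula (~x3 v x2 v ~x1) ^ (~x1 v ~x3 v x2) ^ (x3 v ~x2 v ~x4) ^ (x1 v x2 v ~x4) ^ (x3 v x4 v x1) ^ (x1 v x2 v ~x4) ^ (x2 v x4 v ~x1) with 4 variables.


Enumerate all 16 truth assignments over 4 variables.
Test each against every clause.
Satisfying assignments found: 7.

7


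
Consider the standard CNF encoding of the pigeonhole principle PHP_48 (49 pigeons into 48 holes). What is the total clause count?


The PHP encoding has two parts:
1) At-least-one-hole clauses: 49 (one per pigeon, each with 48 literals).
2) At-most-one-pigeon-per-hole clauses: 48 holes * C(49,2) = 48 * 1176 = 56448.
Total clauses = 49 + 56448 = 56497.

56497


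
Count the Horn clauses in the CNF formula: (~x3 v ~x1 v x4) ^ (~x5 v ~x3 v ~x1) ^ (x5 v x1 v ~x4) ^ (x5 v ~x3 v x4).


A Horn clause has at most one positive literal.
Clause 1: 1 positive lit(s) -> Horn
Clause 2: 0 positive lit(s) -> Horn
Clause 3: 2 positive lit(s) -> not Horn
Clause 4: 2 positive lit(s) -> not Horn
Total Horn clauses = 2.

2


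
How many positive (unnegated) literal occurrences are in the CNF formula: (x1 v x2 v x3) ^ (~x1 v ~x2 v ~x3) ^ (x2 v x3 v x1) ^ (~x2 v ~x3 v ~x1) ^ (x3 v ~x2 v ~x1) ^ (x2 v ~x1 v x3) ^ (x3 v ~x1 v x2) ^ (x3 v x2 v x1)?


Scan each clause for unnegated literals.
Clause 1: 3 positive; Clause 2: 0 positive; Clause 3: 3 positive; Clause 4: 0 positive; Clause 5: 1 positive; Clause 6: 2 positive; Clause 7: 2 positive; Clause 8: 3 positive.
Total positive literal occurrences = 14.

14


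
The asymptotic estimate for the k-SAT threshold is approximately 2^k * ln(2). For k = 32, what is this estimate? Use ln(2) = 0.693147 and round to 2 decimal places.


Using the asymptotic formula: threshold ~ 2^k * ln(2).
2^32 = 4294967296.
4294967296 * 0.693147 = 2977043696.32.

2977043696.32


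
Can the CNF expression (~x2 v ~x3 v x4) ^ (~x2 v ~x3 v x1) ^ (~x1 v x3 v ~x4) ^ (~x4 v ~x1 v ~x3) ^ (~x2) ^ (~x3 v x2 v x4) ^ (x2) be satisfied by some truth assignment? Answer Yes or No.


Check all 16 possible truth assignments.
Number of satisfying assignments found: 0.
The formula is unsatisfiable.

No


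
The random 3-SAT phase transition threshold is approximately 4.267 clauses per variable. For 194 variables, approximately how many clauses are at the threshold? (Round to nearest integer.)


The 3-SAT phase transition occurs at approximately 4.267 clauses per variable.
m = 4.267 * 194 = 827.798.
Rounded to nearest integer: 828.

828


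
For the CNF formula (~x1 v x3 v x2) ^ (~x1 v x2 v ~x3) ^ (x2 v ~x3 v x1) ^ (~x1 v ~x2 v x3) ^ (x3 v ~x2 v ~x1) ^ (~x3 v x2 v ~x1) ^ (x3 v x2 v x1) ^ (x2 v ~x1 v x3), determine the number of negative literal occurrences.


Scan each clause for negated literals.
Clause 1: 1 negative; Clause 2: 2 negative; Clause 3: 1 negative; Clause 4: 2 negative; Clause 5: 2 negative; Clause 6: 2 negative; Clause 7: 0 negative; Clause 8: 1 negative.
Total negative literal occurrences = 11.

11


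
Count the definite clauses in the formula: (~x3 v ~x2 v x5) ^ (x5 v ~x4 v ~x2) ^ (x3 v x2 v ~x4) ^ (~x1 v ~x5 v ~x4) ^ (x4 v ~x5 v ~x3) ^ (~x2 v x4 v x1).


A definite clause has exactly one positive literal.
Clause 1: 1 positive -> definite
Clause 2: 1 positive -> definite
Clause 3: 2 positive -> not definite
Clause 4: 0 positive -> not definite
Clause 5: 1 positive -> definite
Clause 6: 2 positive -> not definite
Definite clause count = 3.

3


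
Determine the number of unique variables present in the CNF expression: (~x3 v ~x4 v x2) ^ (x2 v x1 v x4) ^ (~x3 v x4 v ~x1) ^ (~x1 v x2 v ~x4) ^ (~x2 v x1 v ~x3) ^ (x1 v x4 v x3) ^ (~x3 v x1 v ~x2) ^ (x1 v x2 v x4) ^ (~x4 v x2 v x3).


Identify each distinct variable in the formula.
Variables found: x1, x2, x3, x4.
Total distinct variables = 4.

4


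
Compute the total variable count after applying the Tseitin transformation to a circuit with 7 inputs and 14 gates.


The Tseitin transformation introduces one auxiliary variable per gate.
Total variables = inputs + gates = 7 + 14 = 21.

21


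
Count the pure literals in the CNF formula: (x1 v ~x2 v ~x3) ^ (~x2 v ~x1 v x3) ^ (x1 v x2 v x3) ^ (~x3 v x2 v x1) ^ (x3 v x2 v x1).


A pure literal appears in only one polarity across all clauses.
No pure literals found.
Count = 0.

0


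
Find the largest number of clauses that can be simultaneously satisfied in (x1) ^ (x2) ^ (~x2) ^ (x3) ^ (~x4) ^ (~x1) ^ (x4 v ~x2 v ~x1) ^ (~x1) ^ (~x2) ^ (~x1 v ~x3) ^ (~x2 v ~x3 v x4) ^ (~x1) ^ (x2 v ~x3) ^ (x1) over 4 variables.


Enumerate all 16 truth assignments.
For each, count how many of the 14 clauses are satisfied.
The formula is not fully satisfiable, so the maximum is below 14.
Maximum simultaneously satisfiable clauses = 10.

10


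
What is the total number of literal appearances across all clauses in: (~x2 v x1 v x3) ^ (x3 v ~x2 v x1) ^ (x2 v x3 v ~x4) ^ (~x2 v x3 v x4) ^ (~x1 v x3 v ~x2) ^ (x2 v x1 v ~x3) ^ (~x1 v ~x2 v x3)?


Clause lengths: 3, 3, 3, 3, 3, 3, 3.
Sum = 3 + 3 + 3 + 3 + 3 + 3 + 3 = 21.

21


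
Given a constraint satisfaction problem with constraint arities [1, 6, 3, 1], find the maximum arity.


The arities are: 1, 6, 3, 1.
Scan for the maximum value.
Maximum arity = 6.

6


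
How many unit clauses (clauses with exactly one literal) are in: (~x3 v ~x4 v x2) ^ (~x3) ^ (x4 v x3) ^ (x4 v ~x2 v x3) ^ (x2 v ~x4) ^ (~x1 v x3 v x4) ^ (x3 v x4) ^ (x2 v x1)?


A unit clause contains exactly one literal.
Unit clauses found: (~x3).
Count = 1.

1


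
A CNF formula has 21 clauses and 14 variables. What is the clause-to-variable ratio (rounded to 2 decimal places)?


Clause-to-variable ratio = clauses / variables.
21 / 14 = 1.5.

1.5


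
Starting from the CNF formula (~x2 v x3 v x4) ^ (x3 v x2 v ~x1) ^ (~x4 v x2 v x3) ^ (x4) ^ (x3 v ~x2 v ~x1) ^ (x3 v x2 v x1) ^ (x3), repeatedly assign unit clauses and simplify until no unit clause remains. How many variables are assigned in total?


Unit propagation repeatedly assigns the literal in any unit clause, then simplifies.
Assignments in order: x4 = T, x3 = T.
No further unit clauses remain.
Total variables assigned = 2.

2


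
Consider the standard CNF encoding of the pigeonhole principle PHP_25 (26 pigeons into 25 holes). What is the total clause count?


The PHP encoding has two parts:
1) At-least-one-hole clauses: 26 (one per pigeon, each with 25 literals).
2) At-most-one-pigeon-per-hole clauses: 25 holes * C(26,2) = 25 * 325 = 8125.
Total clauses = 26 + 8125 = 8151.

8151


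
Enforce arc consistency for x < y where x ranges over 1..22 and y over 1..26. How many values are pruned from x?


For the constraint x < y, x needs a supporting value in y's domain.
x can be at most 25 (one less than y's maximum).
Valid x values from domain: 22 out of 22.
Pruned = 22 - 22 = 0.

0


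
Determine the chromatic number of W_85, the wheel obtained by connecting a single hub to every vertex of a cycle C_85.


W_85 consists of the cycle C_85 together with a hub vertex adjacent to every cycle vertex.
The cycle C_85 needs 3 colors (odd cycle -> 3).
The hub is adjacent to every cycle vertex, so it must receive a new color distinct from all of them.
Chromatic number = 3 + 1 = 4.

4


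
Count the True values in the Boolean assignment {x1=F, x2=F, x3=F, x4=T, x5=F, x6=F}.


The weight is the number of variables assigned True.
True variables: x4.
Weight = 1.

1


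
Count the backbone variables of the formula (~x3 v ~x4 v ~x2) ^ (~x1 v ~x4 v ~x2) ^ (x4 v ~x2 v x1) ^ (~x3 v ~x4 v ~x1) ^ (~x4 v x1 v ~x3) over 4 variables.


Find all satisfying assignments: 9 model(s).
Check which variables have the same value in every model.
No variable is fixed across all models.
Backbone size = 0.

0


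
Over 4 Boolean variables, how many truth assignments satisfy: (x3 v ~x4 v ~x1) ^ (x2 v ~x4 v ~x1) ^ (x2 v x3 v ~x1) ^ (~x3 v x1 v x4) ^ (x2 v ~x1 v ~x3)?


Enumerate all 16 truth assignments over 4 variables.
Test each against every clause.
Satisfying assignments found: 9.

9


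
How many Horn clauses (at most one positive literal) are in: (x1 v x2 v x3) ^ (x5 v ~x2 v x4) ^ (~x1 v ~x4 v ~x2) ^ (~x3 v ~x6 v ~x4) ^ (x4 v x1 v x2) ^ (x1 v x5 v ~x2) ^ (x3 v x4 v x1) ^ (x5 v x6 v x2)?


A Horn clause has at most one positive literal.
Clause 1: 3 positive lit(s) -> not Horn
Clause 2: 2 positive lit(s) -> not Horn
Clause 3: 0 positive lit(s) -> Horn
Clause 4: 0 positive lit(s) -> Horn
Clause 5: 3 positive lit(s) -> not Horn
Clause 6: 2 positive lit(s) -> not Horn
Clause 7: 3 positive lit(s) -> not Horn
Clause 8: 3 positive lit(s) -> not Horn
Total Horn clauses = 2.

2


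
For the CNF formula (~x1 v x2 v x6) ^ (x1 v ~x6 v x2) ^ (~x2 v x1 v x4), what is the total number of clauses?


Each group enclosed in parentheses joined by ^ is one clause.
Counting the conjuncts: 3 clauses.

3


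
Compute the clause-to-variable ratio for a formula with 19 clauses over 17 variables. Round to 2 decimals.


Clause-to-variable ratio = clauses / variables.
19 / 17 = 1.12.

1.12


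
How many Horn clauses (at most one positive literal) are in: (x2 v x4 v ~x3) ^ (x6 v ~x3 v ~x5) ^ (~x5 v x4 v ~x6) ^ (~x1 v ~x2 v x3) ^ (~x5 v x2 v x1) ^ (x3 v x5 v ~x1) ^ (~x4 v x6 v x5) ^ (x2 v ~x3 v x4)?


A Horn clause has at most one positive literal.
Clause 1: 2 positive lit(s) -> not Horn
Clause 2: 1 positive lit(s) -> Horn
Clause 3: 1 positive lit(s) -> Horn
Clause 4: 1 positive lit(s) -> Horn
Clause 5: 2 positive lit(s) -> not Horn
Clause 6: 2 positive lit(s) -> not Horn
Clause 7: 2 positive lit(s) -> not Horn
Clause 8: 2 positive lit(s) -> not Horn
Total Horn clauses = 3.

3


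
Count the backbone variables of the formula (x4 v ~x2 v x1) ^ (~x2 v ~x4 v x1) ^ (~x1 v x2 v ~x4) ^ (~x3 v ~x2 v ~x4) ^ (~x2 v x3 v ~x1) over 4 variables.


Find all satisfying assignments: 7 model(s).
Check which variables have the same value in every model.
No variable is fixed across all models.
Backbone size = 0.

0


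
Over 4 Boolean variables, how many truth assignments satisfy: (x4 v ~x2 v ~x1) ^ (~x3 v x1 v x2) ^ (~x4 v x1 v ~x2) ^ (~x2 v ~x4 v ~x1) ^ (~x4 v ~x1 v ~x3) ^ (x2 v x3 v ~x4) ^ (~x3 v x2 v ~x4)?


Enumerate all 16 truth assignments over 4 variables.
Test each against every clause.
Satisfying assignments found: 5.

5


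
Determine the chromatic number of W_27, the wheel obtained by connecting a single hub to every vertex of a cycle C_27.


W_27 consists of the cycle C_27 together with a hub vertex adjacent to every cycle vertex.
The cycle C_27 needs 3 colors (odd cycle -> 3).
The hub is adjacent to every cycle vertex, so it must receive a new color distinct from all of them.
Chromatic number = 3 + 1 = 4.

4


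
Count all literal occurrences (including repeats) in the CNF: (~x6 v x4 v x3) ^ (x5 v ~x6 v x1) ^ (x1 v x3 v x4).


Clause lengths: 3, 3, 3.
Sum = 3 + 3 + 3 = 9.

9


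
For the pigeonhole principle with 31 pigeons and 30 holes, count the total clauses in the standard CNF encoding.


The PHP encoding has two parts:
1) At-least-one-hole clauses: 31 (one per pigeon, each with 30 literals).
2) At-most-one-pigeon-per-hole clauses: 30 holes * C(31,2) = 30 * 465 = 13950.
Total clauses = 31 + 13950 = 13981.

13981


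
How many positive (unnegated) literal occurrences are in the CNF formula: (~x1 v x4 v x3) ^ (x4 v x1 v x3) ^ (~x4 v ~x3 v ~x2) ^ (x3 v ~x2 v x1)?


Scan each clause for unnegated literals.
Clause 1: 2 positive; Clause 2: 3 positive; Clause 3: 0 positive; Clause 4: 2 positive.
Total positive literal occurrences = 7.

7


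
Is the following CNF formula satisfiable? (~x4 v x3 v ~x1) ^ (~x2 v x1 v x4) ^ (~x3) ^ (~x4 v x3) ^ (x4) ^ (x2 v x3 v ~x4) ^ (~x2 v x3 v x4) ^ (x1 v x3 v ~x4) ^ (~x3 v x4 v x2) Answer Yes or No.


Check all 16 possible truth assignments.
Number of satisfying assignments found: 0.
The formula is unsatisfiable.

No


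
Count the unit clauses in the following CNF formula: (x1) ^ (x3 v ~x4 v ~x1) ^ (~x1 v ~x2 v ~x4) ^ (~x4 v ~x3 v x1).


A unit clause contains exactly one literal.
Unit clauses found: (x1).
Count = 1.

1


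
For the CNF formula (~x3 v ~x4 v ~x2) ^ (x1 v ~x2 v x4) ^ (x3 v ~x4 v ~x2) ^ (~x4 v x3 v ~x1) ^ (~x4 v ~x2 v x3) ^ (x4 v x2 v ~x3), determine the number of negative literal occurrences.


Scan each clause for negated literals.
Clause 1: 3 negative; Clause 2: 1 negative; Clause 3: 2 negative; Clause 4: 2 negative; Clause 5: 2 negative; Clause 6: 1 negative.
Total negative literal occurrences = 11.

11


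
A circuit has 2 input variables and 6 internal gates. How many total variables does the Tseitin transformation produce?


The Tseitin transformation introduces one auxiliary variable per gate.
Total variables = inputs + gates = 2 + 6 = 8.

8


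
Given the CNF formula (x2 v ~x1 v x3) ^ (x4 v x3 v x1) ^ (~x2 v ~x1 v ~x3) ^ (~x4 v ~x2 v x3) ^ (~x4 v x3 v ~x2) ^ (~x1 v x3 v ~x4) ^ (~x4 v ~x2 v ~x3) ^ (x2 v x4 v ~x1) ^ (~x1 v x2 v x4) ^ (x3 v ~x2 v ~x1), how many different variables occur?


Identify each distinct variable in the formula.
Variables found: x1, x2, x3, x4.
Total distinct variables = 4.

4


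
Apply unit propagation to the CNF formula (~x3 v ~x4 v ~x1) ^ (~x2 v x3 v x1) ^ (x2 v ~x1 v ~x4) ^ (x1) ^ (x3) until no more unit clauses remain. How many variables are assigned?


Unit propagation repeatedly assigns the literal in any unit clause, then simplifies.
Assignments in order: x1 = T, x3 = T, x4 = F.
No further unit clauses remain.
Total variables assigned = 3.

3


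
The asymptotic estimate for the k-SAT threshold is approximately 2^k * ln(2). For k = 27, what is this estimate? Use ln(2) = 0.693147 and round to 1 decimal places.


Using the asymptotic formula: threshold ~ 2^k * ln(2).
2^27 = 134217728.
134217728 * 0.693147 = 93032615.5.

93032615.5


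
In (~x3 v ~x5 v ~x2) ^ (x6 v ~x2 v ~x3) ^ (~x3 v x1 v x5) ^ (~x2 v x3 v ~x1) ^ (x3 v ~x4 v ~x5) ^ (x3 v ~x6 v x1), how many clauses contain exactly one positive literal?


A definite clause has exactly one positive literal.
Clause 1: 0 positive -> not definite
Clause 2: 1 positive -> definite
Clause 3: 2 positive -> not definite
Clause 4: 1 positive -> definite
Clause 5: 1 positive -> definite
Clause 6: 2 positive -> not definite
Definite clause count = 3.

3


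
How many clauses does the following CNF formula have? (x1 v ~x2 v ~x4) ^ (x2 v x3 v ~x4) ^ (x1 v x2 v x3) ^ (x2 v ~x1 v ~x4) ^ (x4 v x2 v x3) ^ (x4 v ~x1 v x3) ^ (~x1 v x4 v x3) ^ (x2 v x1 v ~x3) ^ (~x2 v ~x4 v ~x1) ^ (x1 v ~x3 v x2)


Each group enclosed in parentheses joined by ^ is one clause.
Counting the conjuncts: 10 clauses.

10


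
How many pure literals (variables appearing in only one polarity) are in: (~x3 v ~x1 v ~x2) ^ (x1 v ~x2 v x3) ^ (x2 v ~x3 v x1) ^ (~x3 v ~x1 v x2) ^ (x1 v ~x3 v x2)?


A pure literal appears in only one polarity across all clauses.
No pure literals found.
Count = 0.

0


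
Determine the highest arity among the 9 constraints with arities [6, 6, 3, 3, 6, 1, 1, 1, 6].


The arities are: 6, 6, 3, 3, 6, 1, 1, 1, 6.
Scan for the maximum value.
Maximum arity = 6.

6


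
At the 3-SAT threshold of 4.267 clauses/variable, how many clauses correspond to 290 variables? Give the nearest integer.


The 3-SAT phase transition occurs at approximately 4.267 clauses per variable.
m = 4.267 * 290 = 1237.43.
Rounded to nearest integer: 1237.

1237


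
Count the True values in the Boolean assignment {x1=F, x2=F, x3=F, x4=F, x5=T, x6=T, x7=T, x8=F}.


The weight is the number of variables assigned True.
True variables: x5, x6, x7.
Weight = 3.

3


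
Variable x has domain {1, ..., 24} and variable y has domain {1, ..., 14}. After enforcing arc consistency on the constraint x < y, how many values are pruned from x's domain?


For the constraint x < y, x needs a supporting value in y's domain.
x can be at most 13 (one less than y's maximum).
Valid x values from domain: 13 out of 24.
Pruned = 24 - 13 = 11.

11


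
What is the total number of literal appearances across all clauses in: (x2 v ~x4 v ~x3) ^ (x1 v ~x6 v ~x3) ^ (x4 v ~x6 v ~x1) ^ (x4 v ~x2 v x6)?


Clause lengths: 3, 3, 3, 3.
Sum = 3 + 3 + 3 + 3 = 12.

12


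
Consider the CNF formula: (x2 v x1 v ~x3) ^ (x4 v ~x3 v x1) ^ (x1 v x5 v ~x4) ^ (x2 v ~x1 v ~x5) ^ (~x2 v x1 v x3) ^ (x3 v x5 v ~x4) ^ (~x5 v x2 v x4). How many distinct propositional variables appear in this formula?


Identify each distinct variable in the formula.
Variables found: x1, x2, x3, x4, x5.
Total distinct variables = 5.

5


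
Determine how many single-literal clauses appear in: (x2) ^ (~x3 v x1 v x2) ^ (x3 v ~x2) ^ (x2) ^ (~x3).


A unit clause contains exactly one literal.
Unit clauses found: (x2), (x2), (~x3).
Count = 3.

3


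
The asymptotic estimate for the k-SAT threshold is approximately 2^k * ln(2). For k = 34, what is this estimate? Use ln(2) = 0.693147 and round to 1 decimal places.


Using the asymptotic formula: threshold ~ 2^k * ln(2).
2^34 = 17179869184.
17179869184 * 0.693147 = 11908174785.3.

11908174785.3


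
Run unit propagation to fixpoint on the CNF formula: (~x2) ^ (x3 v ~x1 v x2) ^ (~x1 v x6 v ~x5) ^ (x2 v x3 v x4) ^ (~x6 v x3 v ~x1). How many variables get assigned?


Unit propagation repeatedly assigns the literal in any unit clause, then simplifies.
Assignments in order: x2 = F.
No further unit clauses remain.
Total variables assigned = 1.

1


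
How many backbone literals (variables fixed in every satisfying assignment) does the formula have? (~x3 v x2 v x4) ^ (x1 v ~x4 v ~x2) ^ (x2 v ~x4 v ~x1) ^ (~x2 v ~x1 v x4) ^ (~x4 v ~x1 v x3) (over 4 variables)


Find all satisfying assignments: 7 model(s).
Check which variables have the same value in every model.
No variable is fixed across all models.
Backbone size = 0.

0


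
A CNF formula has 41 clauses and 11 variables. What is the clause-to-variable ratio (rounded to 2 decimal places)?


Clause-to-variable ratio = clauses / variables.
41 / 11 = 3.73.

3.73


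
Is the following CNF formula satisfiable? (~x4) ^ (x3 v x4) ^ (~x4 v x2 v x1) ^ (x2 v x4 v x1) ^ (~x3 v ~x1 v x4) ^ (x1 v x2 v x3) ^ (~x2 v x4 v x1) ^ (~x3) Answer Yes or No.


Check all 16 possible truth assignments.
Number of satisfying assignments found: 0.
The formula is unsatisfiable.

No


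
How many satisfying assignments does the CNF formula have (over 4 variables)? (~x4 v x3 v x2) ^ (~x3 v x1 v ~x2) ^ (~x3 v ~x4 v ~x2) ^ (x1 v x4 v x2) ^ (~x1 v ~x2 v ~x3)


Enumerate all 16 truth assignments over 4 variables.
Test each against every clause.
Satisfying assignments found: 8.

8


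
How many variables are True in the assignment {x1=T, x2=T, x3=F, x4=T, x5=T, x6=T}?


The weight is the number of variables assigned True.
True variables: x1, x2, x4, x5, x6.
Weight = 5.

5


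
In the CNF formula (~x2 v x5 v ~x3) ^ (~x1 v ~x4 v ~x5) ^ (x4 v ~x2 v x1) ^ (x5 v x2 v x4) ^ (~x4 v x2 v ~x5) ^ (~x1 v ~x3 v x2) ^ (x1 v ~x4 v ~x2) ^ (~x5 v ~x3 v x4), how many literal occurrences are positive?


Scan each clause for unnegated literals.
Clause 1: 1 positive; Clause 2: 0 positive; Clause 3: 2 positive; Clause 4: 3 positive; Clause 5: 1 positive; Clause 6: 1 positive; Clause 7: 1 positive; Clause 8: 1 positive.
Total positive literal occurrences = 10.

10


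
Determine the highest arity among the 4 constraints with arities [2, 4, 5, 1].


The arities are: 2, 4, 5, 1.
Scan for the maximum value.
Maximum arity = 5.

5


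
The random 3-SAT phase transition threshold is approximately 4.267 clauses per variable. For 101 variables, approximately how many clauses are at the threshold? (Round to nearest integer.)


The 3-SAT phase transition occurs at approximately 4.267 clauses per variable.
m = 4.267 * 101 = 430.967.
Rounded to nearest integer: 431.

431


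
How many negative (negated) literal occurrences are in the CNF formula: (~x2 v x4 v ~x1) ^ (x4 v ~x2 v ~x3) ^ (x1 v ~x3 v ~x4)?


Scan each clause for negated literals.
Clause 1: 2 negative; Clause 2: 2 negative; Clause 3: 2 negative.
Total negative literal occurrences = 6.

6


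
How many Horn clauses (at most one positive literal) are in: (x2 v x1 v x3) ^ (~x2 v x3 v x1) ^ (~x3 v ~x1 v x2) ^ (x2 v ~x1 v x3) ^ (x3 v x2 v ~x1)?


A Horn clause has at most one positive literal.
Clause 1: 3 positive lit(s) -> not Horn
Clause 2: 2 positive lit(s) -> not Horn
Clause 3: 1 positive lit(s) -> Horn
Clause 4: 2 positive lit(s) -> not Horn
Clause 5: 2 positive lit(s) -> not Horn
Total Horn clauses = 1.

1


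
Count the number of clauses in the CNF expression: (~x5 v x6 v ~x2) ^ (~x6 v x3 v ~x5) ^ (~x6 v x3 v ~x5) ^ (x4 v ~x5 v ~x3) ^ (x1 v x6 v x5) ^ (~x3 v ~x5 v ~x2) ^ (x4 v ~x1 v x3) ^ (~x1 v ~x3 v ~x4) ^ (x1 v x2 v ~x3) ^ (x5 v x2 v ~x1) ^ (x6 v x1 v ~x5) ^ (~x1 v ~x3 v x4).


Each group enclosed in parentheses joined by ^ is one clause.
Counting the conjuncts: 12 clauses.

12


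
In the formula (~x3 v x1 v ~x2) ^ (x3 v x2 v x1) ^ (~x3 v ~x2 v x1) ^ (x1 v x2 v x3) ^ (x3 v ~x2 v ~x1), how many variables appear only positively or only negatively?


A pure literal appears in only one polarity across all clauses.
No pure literals found.
Count = 0.

0


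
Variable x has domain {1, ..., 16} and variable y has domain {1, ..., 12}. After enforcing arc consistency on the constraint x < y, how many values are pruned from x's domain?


For the constraint x < y, x needs a supporting value in y's domain.
x can be at most 11 (one less than y's maximum).
Valid x values from domain: 11 out of 16.
Pruned = 16 - 11 = 5.

5


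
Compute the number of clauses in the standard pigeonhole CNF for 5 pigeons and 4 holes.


The PHP encoding has two parts:
1) At-least-one-hole clauses: 5 (one per pigeon, each with 4 literals).
2) At-most-one-pigeon-per-hole clauses: 4 holes * C(5,2) = 4 * 10 = 40.
Total clauses = 5 + 40 = 45.

45


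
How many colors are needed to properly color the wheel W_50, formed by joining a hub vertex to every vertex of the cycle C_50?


W_50 consists of the cycle C_50 together with a hub vertex adjacent to every cycle vertex.
The cycle C_50 needs 2 colors (even cycle -> 2).
The hub is adjacent to every cycle vertex, so it must receive a new color distinct from all of them.
Chromatic number = 2 + 1 = 3.

3


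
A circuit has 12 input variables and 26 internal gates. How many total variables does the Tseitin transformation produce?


The Tseitin transformation introduces one auxiliary variable per gate.
Total variables = inputs + gates = 12 + 26 = 38.

38


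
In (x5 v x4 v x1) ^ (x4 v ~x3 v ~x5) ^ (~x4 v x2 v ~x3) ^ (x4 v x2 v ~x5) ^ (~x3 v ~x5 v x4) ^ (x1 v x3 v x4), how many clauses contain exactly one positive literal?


A definite clause has exactly one positive literal.
Clause 1: 3 positive -> not definite
Clause 2: 1 positive -> definite
Clause 3: 1 positive -> definite
Clause 4: 2 positive -> not definite
Clause 5: 1 positive -> definite
Clause 6: 3 positive -> not definite
Definite clause count = 3.

3
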